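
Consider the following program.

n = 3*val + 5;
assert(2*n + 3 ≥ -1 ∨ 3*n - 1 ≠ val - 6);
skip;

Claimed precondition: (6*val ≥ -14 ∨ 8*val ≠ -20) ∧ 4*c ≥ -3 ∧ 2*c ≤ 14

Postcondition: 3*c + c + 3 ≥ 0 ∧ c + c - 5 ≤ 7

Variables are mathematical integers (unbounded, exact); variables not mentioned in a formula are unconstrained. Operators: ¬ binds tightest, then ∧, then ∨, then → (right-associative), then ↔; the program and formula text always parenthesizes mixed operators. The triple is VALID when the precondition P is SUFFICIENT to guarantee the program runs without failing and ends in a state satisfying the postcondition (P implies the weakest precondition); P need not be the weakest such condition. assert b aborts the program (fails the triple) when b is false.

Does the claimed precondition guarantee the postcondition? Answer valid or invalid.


Working backward. After the program, the postcondition 3*c + c + 3 ≥ 0 ∧ c + c - 5 ≤ 7 must hold; in canonical form it is 4*c ≥ -3 ∧ 2*c ≤ 12.
Before skip: 4*c ≥ -3 ∧ 2*c ≤ 12
Before assert 2*n + 3 ≥ -1 ∨ 3*n - 1 ≠ val - 6: (2*n ≥ -4 ∨ 3*n ≠ val - 5) ∧ 4*c ≥ -3 ∧ 2*c ≤ 12
Before n := 3*val + 5: (6*val ≥ -14 ∨ 8*val ≠ -20) ∧ 4*c ≥ -3 ∧ 2*c ≤ 12
The weakest precondition is (6*val ≥ -14 ∨ 8*val ≠ -20) ∧ 4*c ≥ -3 ∧ 2*c ≤ 12.
Check whether (6*val ≥ -14 ∨ 8*val ≠ -20) ∧ 4*c ≥ -3 ∧ 2*c ≤ 14 implies it.
Countermodel: at the initial state c = 7, val = 0, the precondition holds but the weakest precondition fails.
Answer: invalid


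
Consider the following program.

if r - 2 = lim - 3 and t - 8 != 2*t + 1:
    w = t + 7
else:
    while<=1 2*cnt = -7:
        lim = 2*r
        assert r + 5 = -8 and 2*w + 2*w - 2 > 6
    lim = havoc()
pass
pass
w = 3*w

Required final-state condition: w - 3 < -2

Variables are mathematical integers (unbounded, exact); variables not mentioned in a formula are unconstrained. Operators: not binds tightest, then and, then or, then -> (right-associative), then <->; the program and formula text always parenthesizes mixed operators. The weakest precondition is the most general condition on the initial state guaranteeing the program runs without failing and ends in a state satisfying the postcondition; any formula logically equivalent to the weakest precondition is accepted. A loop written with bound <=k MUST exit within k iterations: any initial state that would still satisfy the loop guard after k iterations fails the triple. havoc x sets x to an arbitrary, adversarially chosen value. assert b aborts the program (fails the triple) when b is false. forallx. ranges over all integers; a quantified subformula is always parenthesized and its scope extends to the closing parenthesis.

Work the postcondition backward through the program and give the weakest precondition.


Working backward. After the program, the postcondition w - 3 < -2 must hold; in canonical form it is w < 1.
Before w := 3*w: 3*w < 1
Before skip: 3*w < 1
Before skip: 3*w < 1
Then branch requires 3*t < -20; else branch requires (2*cnt = -7 -> (r = -13 and 4*w > 8 and (not (2*cnt = -7)) and 3*w < 1)) and ((not (2*cnt = -7)) -> 3*w < 1).
Before the if: ((r = lim - 1 and t != -9) -> 3*t < -20) and ((not (r = lim - 1 and t != -9)) -> ((2*cnt = -7 -> (r = -13 and 4*w > 8 and (not (2*cnt = -7)) and 3*w < 1)) and ((not (2*cnt = -7)) -> 3*w < 1)))
Answer: WP = ((r = lim - 1 and t != -9) -> 3*t < -20) and ((not (r = lim - 1 and t != -9)) -> ((2*cnt = -7 -> (r = -13 and 4*w > 8 and (not (2*cnt = -7)) and 3*w < 1)) and ((not (2*cnt = -7)) -> 3*w < 1)))


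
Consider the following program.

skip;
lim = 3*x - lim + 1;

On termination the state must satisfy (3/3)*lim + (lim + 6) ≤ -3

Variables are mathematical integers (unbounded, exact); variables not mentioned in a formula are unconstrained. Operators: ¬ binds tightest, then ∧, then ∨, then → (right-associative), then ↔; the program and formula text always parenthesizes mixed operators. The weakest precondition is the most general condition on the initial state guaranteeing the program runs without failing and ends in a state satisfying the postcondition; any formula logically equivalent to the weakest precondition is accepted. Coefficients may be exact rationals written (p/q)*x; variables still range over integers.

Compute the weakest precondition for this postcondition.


Working backward. After the program, the postcondition (3/3)*lim + (lim + 6) ≤ -3 must hold; in canonical form it is 2*lim ≤ -9.
Before lim := 3*x - lim + 1: 6*x ≤ 2*lim - 11
Before skip: 6*x ≤ 2*lim - 11
Answer: WP = 6*x ≤ 2*lim - 11


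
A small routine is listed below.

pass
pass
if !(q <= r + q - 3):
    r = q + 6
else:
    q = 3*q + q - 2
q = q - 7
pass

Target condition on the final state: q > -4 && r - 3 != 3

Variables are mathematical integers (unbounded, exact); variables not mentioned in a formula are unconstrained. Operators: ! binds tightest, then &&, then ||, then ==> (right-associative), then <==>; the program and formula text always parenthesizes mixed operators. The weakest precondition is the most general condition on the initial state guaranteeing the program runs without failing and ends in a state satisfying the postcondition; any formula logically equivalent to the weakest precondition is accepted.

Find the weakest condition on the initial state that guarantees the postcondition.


Working backward. After the program, the postcondition q > -4 && r - 3 != 3 must hold; in canonical form it is q > -4 && r != 6.
Before skip: q > -4 && r != 6
Before q := q - 7: q > 3 && r != 6
Then branch requires q > 3 && q != 0; else branch requires 4*q > 5 && r != 6.
Before the if: ((!(r >= 3)) ==> (q > 3 && q != 0)) && (r >= 3 ==> (4*q > 5 && r != 6))
Before skip: ((!(r >= 3)) ==> (q > 3 && q != 0)) && (r >= 3 ==> (4*q > 5 && r != 6))
Before skip: ((!(r >= 3)) ==> (q > 3 && q != 0)) && (r >= 3 ==> (4*q > 5 && r != 6))
Answer: WP = ((!(r >= 3)) ==> (q > 3 && q != 0)) && (r >= 3 ==> (4*q > 5 && r != 6))


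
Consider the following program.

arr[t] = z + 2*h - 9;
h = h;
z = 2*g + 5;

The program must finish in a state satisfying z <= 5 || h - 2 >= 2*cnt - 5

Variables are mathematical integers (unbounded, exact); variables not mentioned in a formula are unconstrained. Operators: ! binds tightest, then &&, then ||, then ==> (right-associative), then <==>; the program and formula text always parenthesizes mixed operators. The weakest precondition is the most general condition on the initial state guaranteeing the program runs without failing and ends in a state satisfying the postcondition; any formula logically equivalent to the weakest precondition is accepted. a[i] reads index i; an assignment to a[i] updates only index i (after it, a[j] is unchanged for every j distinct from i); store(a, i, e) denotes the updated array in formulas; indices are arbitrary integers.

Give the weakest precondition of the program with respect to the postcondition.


Working backward. After the program, the postcondition z <= 5 || h - 2 >= 2*cnt - 5 must hold; in canonical form it is z <= 5 || h >= 2*cnt - 3.
Before z := 2*g + 5: 2*g <= 0 || h >= 2*cnt - 3
Before h := h: 2*g <= 0 || h >= 2*cnt - 3
Before arr[t] := z + 2*h - 9: 2*g <= 0 || h >= 2*cnt - 3
Answer: WP = 2*g <= 0 || h >= 2*cnt - 3


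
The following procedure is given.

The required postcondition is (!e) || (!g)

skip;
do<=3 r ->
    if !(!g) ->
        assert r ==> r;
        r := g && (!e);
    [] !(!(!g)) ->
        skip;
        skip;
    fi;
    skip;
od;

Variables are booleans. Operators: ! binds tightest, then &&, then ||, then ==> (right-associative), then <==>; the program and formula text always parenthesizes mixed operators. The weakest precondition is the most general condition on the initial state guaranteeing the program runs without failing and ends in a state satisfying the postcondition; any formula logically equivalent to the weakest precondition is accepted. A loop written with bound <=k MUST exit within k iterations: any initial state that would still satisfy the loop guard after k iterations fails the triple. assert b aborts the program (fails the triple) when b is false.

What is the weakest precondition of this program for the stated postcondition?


Working backward. After the program, (!e) || (!g) must hold.
Before the loop (bound <=3), unroll the exhaustion recursion (WP_0 = exit-now case; WP_j = one more guarded iteration, up to j = 3):
  WP_0: (!r) && ((!e) || (!g))
  WP_1: (r ==> ((g ==> ((!(g && (!e))) && ((!e) || (!g)))) && ((!g) ==> ((!r) && ((!e) || (!g)))))) && ((!r) ==> ((!e) || (!g)))
  WP_2: (r ==> ((g ==> (((g && (!e)) ==> ((g ==> ((!(g && (!e))) && ((!e) || (!g)))) && ((!g) ==> ((!(g && (!e))) && ((!e) || (!g)))))) && ((!(g && (!e))) ==> ((!e) || (!g))))) && ((!g) ==> ((r ==> ((g ==> ((!(g && (!e))) && ((!e) || (!g)))) && ((!g) ==> ((!r) && ((!e) || (!g)))))) && ((!r) ==> ((!e) || (!g))))))) && ((!r) ==> ((!e) || (!g)))
  WP_3: (r ==> ((g ==> (((g && (!e)) ==> ((g ==> (((g && (!e)) ==> ((g ==> ((!(g && (!e))) && ((!e) || (!g)))) && ((!g) ==> ((!(g && (!e))) && ((!e) || (!g)))))) && ((!(g && (!e))) ==> ((!e) || (!g))))) && ((!g) ==> (((g && (!e)) ==> ((g ==> ((!(g && (!e))) && ((!e) || (!g)))) && ((!g) ==> ((!(g && (!e))) && ((!e) || (!g)))))) && ((!(g && (!e))) ==> ((!e) || (!g))))))) && ((!(g && (!e))) ==> ((!e) || (!g))))) && ((!g) ==> ((r ==> ((g ==> (((g && (!e)) ==> ((g ==> ((!(g && (!e))) && ((!e) || (!g)))) && ((!g) ==> ((!(g && (!e))) && ((!e) || (!g)))))) && ((!(g && (!e))) ==> ((!e) || (!g))))) && ((!g) ==> ((r ==> ((g ==> ((!(g && (!e))) && ((!e) || (!g)))) && ((!g) ==> ((!r) && ((!e) || (!g)))))) && ((!r) ==> ((!e) || (!g))))))) && ((!r) ==> ((!e) || (!g))))))) && ((!r) ==> ((!e) || (!g)))
So before the loop: (r ==> ((g ==> (((g && (!e)) ==> ((g ==> (((g && (!e)) ==> ((g ==> ((!(g && (!e))) && ((!e) || (!g)))) && ((!g) ==> ((!(g && (!e))) && ((!e) || (!g)))))) && ((!(g && (!e))) ==> ((!e) || (!g))))) && ((!g) ==> (((g && (!e)) ==> ((g ==> ((!(g && (!e))) && ((!e) || (!g)))) && ((!g) ==> ((!(g && (!e))) && ((!e) || (!g)))))) && ((!(g && (!e))) ==> ((!e) || (!g))))))) && ((!(g && (!e))) ==> ((!e) || (!g))))) && ((!g) ==> ((r ==> ((g ==> (((g && (!e)) ==> ((g ==> ((!(g && (!e))) && ((!e) || (!g)))) && ((!g) ==> ((!(g && (!e))) && ((!e) || (!g)))))) && ((!(g && (!e))) ==> ((!e) || (!g))))) && ((!g) ==> ((r ==> ((g ==> ((!(g && (!e))) && ((!e) || (!g)))) && ((!g) ==> ((!r) && ((!e) || (!g)))))) && ((!r) ==> ((!e) || (!g))))))) && ((!r) ==> ((!e) || (!g))))))) && ((!r) ==> ((!e) || (!g)))
Before skip: (r ==> ((g ==> (((g && (!e)) ==> ((g ==> (((g && (!e)) ==> ((g ==> ((!(g && (!e))) && ((!e) || (!g)))) && ((!g) ==> ((!(g && (!e))) && ((!e) || (!g)))))) && ((!(g && (!e))) ==> ((!e) || (!g))))) && ((!g) ==> (((g && (!e)) ==> ((g ==> ((!(g && (!e))) && ((!e) || (!g)))) && ((!g) ==> ((!(g && (!e))) && ((!e) || (!g)))))) && ((!(g && (!e))) ==> ((!e) || (!g))))))) && ((!(g && (!e))) ==> ((!e) || (!g))))) && ((!g) ==> ((r ==> ((g ==> (((g && (!e)) ==> ((g ==> ((!(g && (!e))) && ((!e) || (!g)))) && ((!g) ==> ((!(g && (!e))) && ((!e) || (!g)))))) && ((!(g && (!e))) ==> ((!e) || (!g))))) && ((!g) ==> ((r ==> ((g ==> ((!(g && (!e))) && ((!e) || (!g)))) && ((!g) ==> ((!r) && ((!e) || (!g)))))) && ((!r) ==> ((!e) || (!g))))))) && ((!r) ==> ((!e) || (!g))))))) && ((!r) ==> ((!e) || (!g)))
Answer: WP = (r ==> ((g ==> (((g && (!e)) ==> ((g ==> (((g && (!e)) ==> ((g ==> ((!(g && (!e))) && ((!e) || (!g)))) && ((!g) ==> ((!(g && (!e))) && ((!e) || (!g)))))) && ((!(g && (!e))) ==> ((!e) || (!g))))) && ((!g) ==> (((g && (!e)) ==> ((g ==> ((!(g && (!e))) && ((!e) || (!g)))) && ((!g) ==> ((!(g && (!e))) && ((!e) || (!g)))))) && ((!(g && (!e))) ==> ((!e) || (!g))))))) && ((!(g && (!e))) ==> ((!e) || (!g))))) && ((!g) ==> ((r ==> ((g ==> (((g && (!e)) ==> ((g ==> ((!(g && (!e))) && ((!e) || (!g)))) && ((!g) ==> ((!(g && (!e))) && ((!e) || (!g)))))) && ((!(g && (!e))) ==> ((!e) || (!g))))) && ((!g) ==> ((r ==> ((g ==> ((!(g && (!e))) && ((!e) || (!g)))) && ((!g) ==> ((!r) && ((!e) || (!g)))))) && ((!r) ==> ((!e) || (!g))))))) && ((!r) ==> ((!e) || (!g))))))) && ((!r) ==> ((!e) || (!g)))


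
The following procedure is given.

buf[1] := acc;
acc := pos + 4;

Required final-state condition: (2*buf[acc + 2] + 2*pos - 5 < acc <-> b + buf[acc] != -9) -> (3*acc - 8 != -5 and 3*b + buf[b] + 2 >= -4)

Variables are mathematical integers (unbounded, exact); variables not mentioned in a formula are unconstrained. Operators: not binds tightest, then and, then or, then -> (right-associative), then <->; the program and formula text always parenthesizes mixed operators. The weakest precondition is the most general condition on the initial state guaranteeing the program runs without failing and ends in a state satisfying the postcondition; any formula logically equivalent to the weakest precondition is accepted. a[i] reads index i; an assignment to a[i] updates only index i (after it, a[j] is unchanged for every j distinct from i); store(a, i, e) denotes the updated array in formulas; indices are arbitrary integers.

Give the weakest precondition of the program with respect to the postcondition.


Working backward. After the program, the postcondition (2*buf[acc + 2] + 2*pos - 5 < acc <-> b + buf[acc] != -9) -> (3*acc - 8 != -5 and 3*b + buf[b] + 2 >= -4) must hold; in canonical form it is (2*buf[acc + 2] + 2*pos < acc + 5 <-> buf[acc] + b != -9) -> (3*acc != 3 and buf[b] + 3*b >= -6).
Before acc := pos + 4: (2*buf[pos + 6] + pos < 9 <-> buf[pos + 4] + b != -9) -> (3*pos != -9 and buf[b] + 3*b >= -6)
Before buf[1] := acc: (2*store(buf, 1, acc)[pos + 6] + pos < 9 <-> store(buf, 1, acc)[pos + 4] + b != -9) -> (3*pos != -9 and store(buf, 1, acc)[b] + 3*b >= -6)
Answer: WP = (2*store(buf, 1, acc)[pos + 6] + pos < 9 <-> store(buf, 1, acc)[pos + 4] + b != -9) -> (3*pos != -9 and store(buf, 1, acc)[b] + 3*b >= -6)


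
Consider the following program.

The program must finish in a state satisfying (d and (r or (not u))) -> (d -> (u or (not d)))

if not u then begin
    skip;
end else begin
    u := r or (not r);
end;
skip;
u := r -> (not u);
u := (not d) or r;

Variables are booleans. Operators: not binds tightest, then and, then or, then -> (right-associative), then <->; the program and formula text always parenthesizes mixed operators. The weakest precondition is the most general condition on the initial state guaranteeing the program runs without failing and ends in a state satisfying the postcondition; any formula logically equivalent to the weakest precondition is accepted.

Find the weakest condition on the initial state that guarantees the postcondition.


Working backward. After the program, (d and (r or (not u))) -> (d -> (u or (not d))) must hold.
Before u := (not d) or r: (d and (r or (not ((not d) or r)))) -> (d -> ((not d) or r))
Before u := r -> (not u): (d and (r or (not ((not d) or r)))) -> (d -> ((not d) or r))
Before skip: (d and (r or (not ((not d) or r)))) -> (d -> ((not d) or r))
Then branch requires (d and (r or (not ((not d) or r)))) -> (d -> ((not d) or r)); else branch requires (d and (r or (not ((not d) or r)))) -> (d -> ((not d) or r)).
Before the if: ((not u) -> ((d and (r or (not ((not d) or r)))) -> (d -> ((not d) or r)))) and (u -> ((d and (r or (not ((not d) or r)))) -> (d -> ((not d) or r))))
Answer: WP = ((not u) -> ((d and (r or (not ((not d) or r)))) -> (d -> ((not d) or r)))) and (u -> ((d and (r or (not ((not d) or r)))) -> (d -> ((not d) or r))))


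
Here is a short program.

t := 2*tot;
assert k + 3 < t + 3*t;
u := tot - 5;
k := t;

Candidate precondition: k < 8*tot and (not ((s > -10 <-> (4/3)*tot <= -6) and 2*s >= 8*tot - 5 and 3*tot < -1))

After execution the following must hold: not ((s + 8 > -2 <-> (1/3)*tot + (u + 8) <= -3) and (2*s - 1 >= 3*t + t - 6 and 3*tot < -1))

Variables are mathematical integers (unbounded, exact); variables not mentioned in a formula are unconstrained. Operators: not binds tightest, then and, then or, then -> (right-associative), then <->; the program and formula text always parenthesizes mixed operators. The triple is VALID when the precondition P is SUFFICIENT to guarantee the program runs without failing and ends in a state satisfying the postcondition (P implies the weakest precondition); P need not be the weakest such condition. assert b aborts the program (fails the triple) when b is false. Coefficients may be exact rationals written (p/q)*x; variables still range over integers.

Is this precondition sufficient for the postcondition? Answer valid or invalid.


Working backward. After the program, the postcondition not ((s + 8 > -2 <-> (1/3)*tot + (u + 8) <= -3) and (2*s - 1 >= 3*t + t - 6 and 3*tot < -1)) must hold; in canonical form it is not ((s > -10 <-> (1/3)*tot + u <= -11) and 2*s >= 4*t - 5 and 3*tot < -1).
Before k := t: not ((s > -10 <-> (1/3)*tot + u <= -11) and 2*s >= 4*t - 5 and 3*tot < -1)
Before u := tot - 5: not ((s > -10 <-> (4/3)*tot <= -6) and 2*s >= 4*t - 5 and 3*tot < -1)
Before assert k + 3 < t + 3*t: k < 4*t - 3 and (not ((s > -10 <-> (4/3)*tot <= -6) and 2*s >= 4*t - 5 and 3*tot < -1))
Before t := 2*tot: k < 8*tot - 3 and (not ((s > -10 <-> (4/3)*tot <= -6) and 2*s >= 8*tot - 5 and 3*tot < -1))
The weakest precondition is k < 8*tot - 3 and (not ((s > -10 <-> (4/3)*tot <= -6) and 2*s >= 8*tot - 5 and 3*tot < -1)).
Check whether k < 8*tot and (not ((s > -10 <-> (4/3)*tot <= -6) and 2*s >= 8*tot - 5 and 3*tot < -1)) implies it.
Countermodel: at the initial state k = -9, s = -10, tot = -1, the precondition holds but the weakest precondition fails.
Answer: invalid


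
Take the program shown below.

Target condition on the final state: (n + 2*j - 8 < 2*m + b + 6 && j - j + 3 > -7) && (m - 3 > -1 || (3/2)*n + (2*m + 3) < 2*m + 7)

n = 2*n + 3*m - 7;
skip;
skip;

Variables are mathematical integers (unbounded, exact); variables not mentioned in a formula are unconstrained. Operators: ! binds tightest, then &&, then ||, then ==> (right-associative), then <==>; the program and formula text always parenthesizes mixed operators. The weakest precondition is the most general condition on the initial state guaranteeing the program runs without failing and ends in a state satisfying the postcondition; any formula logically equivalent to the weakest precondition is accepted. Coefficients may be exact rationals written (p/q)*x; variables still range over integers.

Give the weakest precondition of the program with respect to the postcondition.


Working backward. After the program, the postcondition (n + 2*j - 8 < 2*m + b + 6 && j - j + 3 > -7) && (m - 3 > -1 || (3/2)*n + (2*m + 3) < 2*m + 7) must hold; in canonical form it is 2*j + n < b + 2*m + 14 && (m > 2 || (3/2)*n < 4).
Before skip: 2*j + n < b + 2*m + 14 && (m > 2 || (3/2)*n < 4)
Before skip: 2*j + n < b + 2*m + 14 && (m > 2 || (3/2)*n < 4)
Before n := 2*n + 3*m - 7: 2*j + m + 2*n < b + 21 && (m > 2 || (9/2)*m + 3*n < 29/2)
Answer: WP = 2*j + m + 2*n < b + 21 && (m > 2 || (9/2)*m + 3*n < 29/2)


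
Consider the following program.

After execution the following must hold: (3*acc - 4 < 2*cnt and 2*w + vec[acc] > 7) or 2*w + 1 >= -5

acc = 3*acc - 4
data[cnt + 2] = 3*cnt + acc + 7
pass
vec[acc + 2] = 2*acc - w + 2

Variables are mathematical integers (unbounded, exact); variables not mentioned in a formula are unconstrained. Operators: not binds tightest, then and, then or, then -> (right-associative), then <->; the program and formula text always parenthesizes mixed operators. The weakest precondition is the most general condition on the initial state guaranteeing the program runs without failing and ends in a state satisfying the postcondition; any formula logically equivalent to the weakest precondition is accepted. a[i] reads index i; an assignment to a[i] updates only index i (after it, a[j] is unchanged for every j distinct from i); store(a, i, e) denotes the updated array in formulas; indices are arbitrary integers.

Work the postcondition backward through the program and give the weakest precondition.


Working backward. After the program, the postcondition (3*acc - 4 < 2*cnt and 2*w + vec[acc] > 7) or 2*w + 1 >= -5 must hold; in canonical form it is (3*acc < 2*cnt + 4 and vec[acc] + 2*w > 7) or 2*w >= -6.
Before vec[acc + 2] := 2*acc - w + 2: (3*acc < 2*cnt + 4 and store(vec, acc + 2, 2*acc - w + 2)[acc] + 2*w > 7) or 2*w >= -6
Before skip: (3*acc < 2*cnt + 4 and store(vec, acc + 2, 2*acc - w + 2)[acc] + 2*w > 7) or 2*w >= -6
Before data[cnt + 2] := 3*cnt + acc + 7: (3*acc < 2*cnt + 4 and store(vec, acc + 2, 2*acc - w + 2)[acc] + 2*w > 7) or 2*w >= -6
Before acc := 3*acc - 4: (9*acc < 2*cnt + 16 and store(vec, 3*acc - 2, 6*acc - w - 6)[3*acc - 4] + 2*w > 7) or 2*w >= -6
Answer: WP = (9*acc < 2*cnt + 16 and store(vec, 3*acc - 2, 6*acc - w - 6)[3*acc - 4] + 2*w > 7) or 2*w >= -6


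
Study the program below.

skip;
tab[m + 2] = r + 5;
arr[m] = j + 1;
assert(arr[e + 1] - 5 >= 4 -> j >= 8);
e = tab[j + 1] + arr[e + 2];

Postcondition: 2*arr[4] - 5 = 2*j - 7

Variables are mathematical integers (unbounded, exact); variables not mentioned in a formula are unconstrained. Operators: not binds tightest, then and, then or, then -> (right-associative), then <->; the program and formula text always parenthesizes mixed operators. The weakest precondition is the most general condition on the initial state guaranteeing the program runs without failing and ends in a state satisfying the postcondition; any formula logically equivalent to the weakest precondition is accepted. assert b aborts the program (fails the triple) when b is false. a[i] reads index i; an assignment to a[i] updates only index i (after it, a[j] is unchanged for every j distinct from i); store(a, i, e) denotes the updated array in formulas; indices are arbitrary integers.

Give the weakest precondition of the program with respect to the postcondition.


Working backward. After the program, the postcondition 2*arr[4] - 5 = 2*j - 7 must hold; in canonical form it is 2*arr[4] = 2*j - 2.
Before e := tab[j + 1] + arr[e + 2]: 2*arr[4] = 2*j - 2
Before assert arr[e + 1] - 5 >= 4 -> j >= 8: (arr[e + 1] >= 9 -> j >= 8) and 2*arr[4] = 2*j - 2
Before arr[m] := j + 1: (store(arr, m, j + 1)[e + 1] >= 9 -> j >= 8) and 2*store(arr, m, j + 1)[4] = 2*j - 2
Before tab[m + 2] := r + 5: (store(arr, m, j + 1)[e + 1] >= 9 -> j >= 8) and 2*store(arr, m, j + 1)[4] = 2*j - 2
Before skip: (store(arr, m, j + 1)[e + 1] >= 9 -> j >= 8) and 2*store(arr, m, j + 1)[4] = 2*j - 2
Answer: WP = (store(arr, m, j + 1)[e + 1] >= 9 -> j >= 8) and 2*store(arr, m, j + 1)[4] = 2*j - 2


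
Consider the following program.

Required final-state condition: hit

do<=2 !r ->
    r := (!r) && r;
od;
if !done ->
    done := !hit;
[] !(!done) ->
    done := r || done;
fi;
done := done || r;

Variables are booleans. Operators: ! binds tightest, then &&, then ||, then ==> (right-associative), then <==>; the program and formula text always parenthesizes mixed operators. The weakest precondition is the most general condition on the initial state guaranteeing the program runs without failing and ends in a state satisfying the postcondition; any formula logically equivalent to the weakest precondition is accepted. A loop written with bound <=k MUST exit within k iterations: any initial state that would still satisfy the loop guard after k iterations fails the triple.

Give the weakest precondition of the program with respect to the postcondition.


Working backward. After the program, hit must hold.
Before done := done || r: hit
Then branch requires hit; else branch requires hit.
Before the if: ((!done) ==> hit) && (done ==> hit)
Before the loop (bound <=2), unroll the exhaustion recursion (WP_0 = exit-now case; WP_j = one more guarded iteration, up to j = 2):
  WP_0: r && ((!done) ==> hit) && (done ==> hit)
  WP_1: r && (r ==> (((!done) ==> hit) && (done ==> hit)))
  WP_2: r && (r ==> (((!done) ==> hit) && (done ==> hit)))
So before the loop: r && (r ==> (((!done) ==> hit) && (done ==> hit)))
Answer: WP = r && (r ==> (((!done) ==> hit) && (done ==> hit)))


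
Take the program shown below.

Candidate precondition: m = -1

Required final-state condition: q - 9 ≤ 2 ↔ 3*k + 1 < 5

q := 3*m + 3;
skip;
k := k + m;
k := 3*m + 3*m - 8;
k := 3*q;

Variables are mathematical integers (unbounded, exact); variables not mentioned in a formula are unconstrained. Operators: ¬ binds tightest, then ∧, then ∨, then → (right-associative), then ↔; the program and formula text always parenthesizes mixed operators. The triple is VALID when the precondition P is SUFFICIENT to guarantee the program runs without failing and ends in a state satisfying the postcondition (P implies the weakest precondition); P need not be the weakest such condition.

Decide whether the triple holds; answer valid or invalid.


Working backward. After the program, the postcondition q - 9 ≤ 2 ↔ 3*k + 1 < 5 must hold; in canonical form it is q ≤ 11 ↔ 3*k < 4.
Before k := 3*q: q ≤ 11 ↔ 9*q < 4
Before k := 3*m + 3*m - 8: q ≤ 11 ↔ 9*q < 4
Before k := k + m: q ≤ 11 ↔ 9*q < 4
Before skip: q ≤ 11 ↔ 9*q < 4
Before q := 3*m + 3: 3*m ≤ 8 ↔ 27*m < -23
The weakest precondition is 3*m ≤ 8 ↔ 27*m < -23.
Check whether m = -1 implies it.
Every state satisfying the precondition satisfies the weakest precondition: the implication holds.
Answer: valid


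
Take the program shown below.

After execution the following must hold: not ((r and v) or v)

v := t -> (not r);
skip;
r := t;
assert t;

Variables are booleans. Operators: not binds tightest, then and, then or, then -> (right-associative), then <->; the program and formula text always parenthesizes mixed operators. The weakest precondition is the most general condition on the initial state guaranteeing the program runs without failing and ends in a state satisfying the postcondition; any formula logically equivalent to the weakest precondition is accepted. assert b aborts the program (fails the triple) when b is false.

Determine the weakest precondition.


Working backward. After the program, not ((r and v) or v) must hold.
Before assert t: t and (not ((r and v) or v))
Before r := t: t and (not ((t and v) or v))
Before skip: t and (not ((t and v) or v))
Before v := t -> (not r): t and (not ((t and (t -> (not r))) or (t -> (not r))))
Answer: WP = t and (not ((t and (t -> (not r))) or (t -> (not r))))


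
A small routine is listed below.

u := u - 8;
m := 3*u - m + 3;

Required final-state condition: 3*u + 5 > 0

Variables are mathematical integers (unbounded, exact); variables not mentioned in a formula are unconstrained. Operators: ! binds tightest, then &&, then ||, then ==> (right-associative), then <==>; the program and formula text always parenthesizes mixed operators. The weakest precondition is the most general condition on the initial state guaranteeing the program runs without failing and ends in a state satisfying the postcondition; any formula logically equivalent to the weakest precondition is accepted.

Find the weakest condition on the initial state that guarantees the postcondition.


Working backward. After the program, the postcondition 3*u + 5 > 0 must hold; in canonical form it is 3*u > -5.
Before m := 3*u - m + 3: 3*u > -5
Before u := u - 8: 3*u > 19
Answer: WP = 3*u > 19


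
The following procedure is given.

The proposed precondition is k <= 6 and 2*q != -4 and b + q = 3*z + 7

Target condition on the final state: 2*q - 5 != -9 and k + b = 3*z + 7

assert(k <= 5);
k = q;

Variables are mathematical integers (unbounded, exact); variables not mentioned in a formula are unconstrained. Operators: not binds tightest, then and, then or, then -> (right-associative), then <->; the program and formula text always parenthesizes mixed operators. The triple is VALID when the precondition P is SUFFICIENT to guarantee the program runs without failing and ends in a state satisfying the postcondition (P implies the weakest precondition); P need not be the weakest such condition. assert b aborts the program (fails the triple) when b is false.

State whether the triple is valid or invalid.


Working backward. After the program, the postcondition 2*q - 5 != -9 and k + b = 3*z + 7 must hold; in canonical form it is 2*q != -4 and b + k = 3*z + 7.
Before k := q: 2*q != -4 and b + q = 3*z + 7
Before assert k <= 5: k <= 5 and 2*q != -4 and b + q = 3*z + 7
The weakest precondition is k <= 5 and 2*q != -4 and b + q = 3*z + 7.
Check whether k <= 6 and 2*q != -4 and b + q = 3*z + 7 implies it.
Countermodel: at the initial state b = 8, k = 6, q = -1, z = 0, the precondition holds but the weakest precondition fails.
Answer: invalid


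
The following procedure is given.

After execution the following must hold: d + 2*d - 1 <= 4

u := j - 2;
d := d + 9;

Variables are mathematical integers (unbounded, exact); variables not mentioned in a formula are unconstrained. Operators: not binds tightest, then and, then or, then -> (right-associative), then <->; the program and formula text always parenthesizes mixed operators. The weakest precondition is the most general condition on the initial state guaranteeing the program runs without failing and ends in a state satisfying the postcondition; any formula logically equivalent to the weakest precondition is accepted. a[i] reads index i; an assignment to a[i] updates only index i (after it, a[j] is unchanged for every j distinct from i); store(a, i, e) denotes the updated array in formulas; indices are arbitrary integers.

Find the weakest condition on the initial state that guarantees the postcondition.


Working backward. After the program, the postcondition d + 2*d - 1 <= 4 must hold; in canonical form it is 3*d <= 5.
Before d := d + 9: 3*d <= -22
Before u := j - 2: 3*d <= -22
Answer: WP = 3*d <= -22


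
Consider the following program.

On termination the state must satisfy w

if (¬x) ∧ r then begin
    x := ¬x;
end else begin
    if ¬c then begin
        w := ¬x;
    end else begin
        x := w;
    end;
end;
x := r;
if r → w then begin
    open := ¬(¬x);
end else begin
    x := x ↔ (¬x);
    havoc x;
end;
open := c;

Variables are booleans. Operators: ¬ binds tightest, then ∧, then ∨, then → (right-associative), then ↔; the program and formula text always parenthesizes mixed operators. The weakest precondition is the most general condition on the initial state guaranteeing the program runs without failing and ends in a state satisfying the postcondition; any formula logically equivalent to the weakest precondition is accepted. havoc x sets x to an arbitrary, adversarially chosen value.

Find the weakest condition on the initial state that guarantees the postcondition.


Working backward. After the program, w must hold.
Before open := c: w
Then branch requires w; else branch requires w.
Before the if: ((r → w) → w) ∧ ((¬(r → w)) → w)
Before x := r: ((r → w) → w) ∧ ((¬(r → w)) → w)
Then branch requires ((r → w) → w) ∧ ((¬(r → w)) → w); else branch requires ((¬c) → (((r → (¬x)) → (¬x)) ∧ ((¬(r → (¬x))) → (¬x)))) ∧ (c → (((r → w) → w) ∧ ((¬(r → w)) → w))).
Before the if: (((¬x) ∧ r) → (((r → w) → w) ∧ ((¬(r → w)) → w))) ∧ ((¬((¬x) ∧ r)) → (((¬c) → (((r → (¬x)) → (¬x)) ∧ ((¬(r → (¬x))) → (¬x)))) ∧ (c → (((r → w) → w) ∧ ((¬(r → w)) → w)))))
Answer: WP = (((¬x) ∧ r) → (((r → w) → w) ∧ ((¬(r → w)) → w))) ∧ ((¬((¬x) ∧ r)) → (((¬c) → (((r → (¬x)) → (¬x)) ∧ ((¬(r → (¬x))) → (¬x)))) ∧ (c → (((r → w) → w) ∧ ((¬(r → w)) → w)))))


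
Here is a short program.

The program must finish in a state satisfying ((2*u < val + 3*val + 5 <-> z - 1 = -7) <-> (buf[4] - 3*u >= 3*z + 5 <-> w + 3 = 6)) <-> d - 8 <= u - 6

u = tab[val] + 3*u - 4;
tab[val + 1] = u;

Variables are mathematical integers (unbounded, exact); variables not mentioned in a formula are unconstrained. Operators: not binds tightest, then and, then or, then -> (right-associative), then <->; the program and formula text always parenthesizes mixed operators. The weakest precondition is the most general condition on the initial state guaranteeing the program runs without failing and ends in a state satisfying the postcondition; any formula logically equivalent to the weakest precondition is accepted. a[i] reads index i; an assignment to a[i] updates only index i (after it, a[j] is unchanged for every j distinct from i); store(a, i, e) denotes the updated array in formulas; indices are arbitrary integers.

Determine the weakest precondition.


Working backward. After the program, the postcondition ((2*u < val + 3*val + 5 <-> z - 1 = -7) <-> (buf[4] - 3*u >= 3*z + 5 <-> w + 3 = 6)) <-> d - 8 <= u - 6 must hold; in canonical form it is ((2*u < 4*val + 5 <-> z = -6) <-> (buf[4] >= 3*u + 3*z + 5 <-> w = 3)) <-> d <= u + 2.
Before tab[val + 1] := u: ((2*u < 4*val + 5 <-> z = -6) <-> (buf[4] >= 3*u + 3*z + 5 <-> w = 3)) <-> d <= u + 2
Before u := tab[val] + 3*u - 4: ((2*tab[val] + 6*u < 4*val + 13 <-> z = -6) <-> (buf[4] >= 3*tab[val] + 9*u + 3*z - 7 <-> w = 3)) <-> d <= tab[val] + 3*u - 2
Answer: WP = ((2*tab[val] + 6*u < 4*val + 13 <-> z = -6) <-> (buf[4] >= 3*tab[val] + 9*u + 3*z - 7 <-> w = 3)) <-> d <= tab[val] + 3*u - 2


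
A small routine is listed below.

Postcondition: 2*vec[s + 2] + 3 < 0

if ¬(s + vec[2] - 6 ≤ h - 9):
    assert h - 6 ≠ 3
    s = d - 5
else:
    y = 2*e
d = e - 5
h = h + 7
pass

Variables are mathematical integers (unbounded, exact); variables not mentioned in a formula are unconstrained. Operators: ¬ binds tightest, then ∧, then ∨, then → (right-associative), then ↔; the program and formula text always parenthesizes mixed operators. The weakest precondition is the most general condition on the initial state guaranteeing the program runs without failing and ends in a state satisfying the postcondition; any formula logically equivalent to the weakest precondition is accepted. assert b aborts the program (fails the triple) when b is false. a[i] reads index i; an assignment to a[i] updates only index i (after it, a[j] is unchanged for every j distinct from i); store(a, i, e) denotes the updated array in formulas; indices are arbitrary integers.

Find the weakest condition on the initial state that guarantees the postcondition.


Working backward. After the program, the postcondition 2*vec[s + 2] + 3 < 0 must hold; in canonical form it is 2*vec[s + 2] < -3.
Before skip: 2*vec[s + 2] < -3
Before h := h + 7: 2*vec[s + 2] < -3
Before d := e - 5: 2*vec[s + 2] < -3
Then branch requires h ≠ 9 ∧ 2*vec[d - 3] < -3; else branch requires 2*vec[s + 2] < -3.
Before the if: ((¬(vec[2] + s ≤ h - 3)) → (h ≠ 9 ∧ 2*vec[d - 3] < -3)) ∧ (vec[2] + s ≤ h - 3 → 2*vec[s + 2] < -3)
Answer: WP = ((¬(vec[2] + s ≤ h - 3)) → (h ≠ 9 ∧ 2*vec[d - 3] < -3)) ∧ (vec[2] + s ≤ h - 3 → 2*vec[s + 2] < -3)


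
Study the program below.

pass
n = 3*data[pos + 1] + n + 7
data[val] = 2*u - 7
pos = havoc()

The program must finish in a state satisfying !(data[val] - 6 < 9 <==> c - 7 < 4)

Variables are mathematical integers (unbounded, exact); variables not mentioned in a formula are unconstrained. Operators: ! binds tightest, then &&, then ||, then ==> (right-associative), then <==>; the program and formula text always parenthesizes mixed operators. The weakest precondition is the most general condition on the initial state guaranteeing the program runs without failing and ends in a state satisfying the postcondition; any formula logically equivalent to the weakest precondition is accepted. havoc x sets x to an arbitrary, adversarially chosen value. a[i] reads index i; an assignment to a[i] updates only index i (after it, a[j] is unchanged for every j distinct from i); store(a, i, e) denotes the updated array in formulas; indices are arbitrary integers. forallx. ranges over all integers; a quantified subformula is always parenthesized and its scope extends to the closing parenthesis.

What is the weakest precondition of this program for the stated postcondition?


Working backward. After the program, the postcondition !(data[val] - 6 < 9 <==> c - 7 < 4) must hold; in canonical form it is !(data[val] < 15 <==> c < 11).
Before havoc pos: !(data[val] < 15 <==> c < 11)
Before data[val] := 2*u - 7: !(store(data, val, 2*u - 7)[val] < 15 <==> c < 11)
Before n := 3*data[pos + 1] + n + 7: !(store(data, val, 2*u - 7)[val] < 15 <==> c < 11)
Before skip: !(store(data, val, 2*u - 7)[val] < 15 <==> c < 11)
Answer: WP = !(store(data, val, 2*u - 7)[val] < 15 <==> c < 11)


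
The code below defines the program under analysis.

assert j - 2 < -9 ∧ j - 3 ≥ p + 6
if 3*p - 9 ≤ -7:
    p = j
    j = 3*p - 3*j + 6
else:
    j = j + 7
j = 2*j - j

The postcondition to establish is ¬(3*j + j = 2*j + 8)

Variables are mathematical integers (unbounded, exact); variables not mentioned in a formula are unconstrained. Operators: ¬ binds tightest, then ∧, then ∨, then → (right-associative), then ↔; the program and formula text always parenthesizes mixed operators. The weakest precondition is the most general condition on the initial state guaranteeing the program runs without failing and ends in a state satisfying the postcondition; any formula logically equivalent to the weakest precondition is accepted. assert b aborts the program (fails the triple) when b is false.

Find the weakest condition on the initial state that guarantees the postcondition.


Working backward. After the program, the postcondition ¬(3*j + j = 2*j + 8) must hold; in canonical form it is ¬(2*j = 8).
Before j := 2*j - j: ¬(2*j = 8)
Then branch requires true; else branch requires ¬(2*j = -6).
Before the if: (¬(3*p ≤ 2)) → (¬(2*j = -6))
Before assert j - 2 < -9 ∧ j - 3 ≥ p + 6: j < -7 ∧ j ≥ p + 9 ∧ ((¬(3*p ≤ 2)) → (¬(2*j = -6)))
Answer: WP = j < -7 ∧ j ≥ p + 9 ∧ ((¬(3*p ≤ 2)) → (¬(2*j = -6)))


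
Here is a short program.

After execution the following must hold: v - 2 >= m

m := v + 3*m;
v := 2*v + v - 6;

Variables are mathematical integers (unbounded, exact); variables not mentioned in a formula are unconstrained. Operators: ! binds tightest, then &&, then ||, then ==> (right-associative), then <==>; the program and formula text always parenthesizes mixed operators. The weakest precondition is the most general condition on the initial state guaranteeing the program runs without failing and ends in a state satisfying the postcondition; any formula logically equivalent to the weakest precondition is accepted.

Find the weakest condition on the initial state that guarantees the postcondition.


Working backward. After the program, the postcondition v - 2 >= m must hold; in canonical form it is v >= m + 2.
Before v := 2*v + v - 6: 3*v >= m + 8
Before m := v + 3*m: 2*v >= 3*m + 8
Answer: WP = 2*v >= 3*m + 8


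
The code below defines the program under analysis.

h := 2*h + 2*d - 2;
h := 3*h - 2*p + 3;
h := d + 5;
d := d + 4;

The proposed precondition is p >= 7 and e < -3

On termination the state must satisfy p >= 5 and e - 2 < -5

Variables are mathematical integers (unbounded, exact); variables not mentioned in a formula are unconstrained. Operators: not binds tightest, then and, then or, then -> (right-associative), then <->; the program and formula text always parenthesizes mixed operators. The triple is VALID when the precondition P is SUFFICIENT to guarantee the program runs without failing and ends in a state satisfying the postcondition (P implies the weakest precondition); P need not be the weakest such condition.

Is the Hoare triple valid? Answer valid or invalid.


Working backward. After the program, the postcondition p >= 5 and e - 2 < -5 must hold; in canonical form it is p >= 5 and e < -3.
Before d := d + 4: p >= 5 and e < -3
Before h := d + 5: p >= 5 and e < -3
Before h := 3*h - 2*p + 3: p >= 5 and e < -3
Before h := 2*h + 2*d - 2: p >= 5 and e < -3
The weakest precondition is p >= 5 and e < -3.
Check whether p >= 7 and e < -3 implies it.
Every state satisfying the precondition satisfies the weakest precondition: the implication holds.
Answer: valid


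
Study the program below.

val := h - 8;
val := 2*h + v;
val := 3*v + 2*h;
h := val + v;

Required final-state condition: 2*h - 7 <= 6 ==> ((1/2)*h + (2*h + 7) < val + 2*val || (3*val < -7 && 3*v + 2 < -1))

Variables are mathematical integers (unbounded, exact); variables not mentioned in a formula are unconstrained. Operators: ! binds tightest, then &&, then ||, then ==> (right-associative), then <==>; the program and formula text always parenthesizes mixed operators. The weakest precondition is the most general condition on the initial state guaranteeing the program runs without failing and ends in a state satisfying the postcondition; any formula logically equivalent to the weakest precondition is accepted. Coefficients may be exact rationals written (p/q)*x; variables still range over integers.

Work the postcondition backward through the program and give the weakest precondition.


Working backward. After the program, the postcondition 2*h - 7 <= 6 ==> ((1/2)*h + (2*h + 7) < val + 2*val || (3*val < -7 && 3*v + 2 < -1)) must hold; in canonical form it is 2*h <= 13 ==> ((5/2)*h < 3*val - 7 || (3*val < -7 && 3*v < -3)).
Before h := val + v: 2*v + 2*val <= 13 ==> ((5/2)*v < (1/2)*val - 7 || (3*val < -7 && 3*v < -3))
Before val := 3*v + 2*h: 4*h + 8*v <= 13 ==> (v < h - 7 || (6*h + 9*v < -7 && 3*v < -3))
Before val := 2*h + v: 4*h + 8*v <= 13 ==> (v < h - 7 || (6*h + 9*v < -7 && 3*v < -3))
Before val := h - 8: 4*h + 8*v <= 13 ==> (v < h - 7 || (6*h + 9*v < -7 && 3*v < -3))
Answer: WP = 4*h + 8*v <= 13 ==> (v < h - 7 || (6*h + 9*v < -7 && 3*v < -3))
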